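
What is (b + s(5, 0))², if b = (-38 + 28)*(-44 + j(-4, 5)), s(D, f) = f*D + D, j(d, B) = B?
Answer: 156025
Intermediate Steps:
s(D, f) = D + D*f (s(D, f) = D*f + D = D + D*f)
b = 390 (b = (-38 + 28)*(-44 + 5) = -10*(-39) = 390)
(b + s(5, 0))² = (390 + 5*(1 + 0))² = (390 + 5*1)² = (390 + 5)² = 395² = 156025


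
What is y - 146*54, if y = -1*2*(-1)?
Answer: -7882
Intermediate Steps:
y = 2 (y = -2*(-1) = 2)
y - 146*54 = 2 - 146*54 = 2 - 7884 = -7882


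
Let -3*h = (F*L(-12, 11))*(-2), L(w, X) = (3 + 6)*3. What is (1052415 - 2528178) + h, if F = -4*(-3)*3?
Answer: -1475115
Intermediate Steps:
L(w, X) = 27 (L(w, X) = 9*3 = 27)
F = 36 (F = 12*3 = 36)
h = 648 (h = -36*27*(-2)/3 = -324*(-2) = -⅓*(-1944) = 648)
(1052415 - 2528178) + h = (1052415 - 2528178) + 648 = -1475763 + 648 = -1475115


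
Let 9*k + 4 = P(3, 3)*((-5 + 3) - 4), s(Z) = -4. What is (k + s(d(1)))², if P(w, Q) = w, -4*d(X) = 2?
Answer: 3364/81 ≈ 41.531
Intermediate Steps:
d(X) = -½ (d(X) = -¼*2 = -½)
k = -22/9 (k = -4/9 + (3*((-5 + 3) - 4))/9 = -4/9 + (3*(-2 - 4))/9 = -4/9 + (3*(-6))/9 = -4/9 + (⅑)*(-18) = -4/9 - 2 = -22/9 ≈ -2.4444)
(k + s(d(1)))² = (-22/9 - 4)² = (-58/9)² = 3364/81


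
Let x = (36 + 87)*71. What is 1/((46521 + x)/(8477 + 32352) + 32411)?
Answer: 40829/1323363973 ≈ 3.0852e-5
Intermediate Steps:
x = 8733 (x = 123*71 = 8733)
1/((46521 + x)/(8477 + 32352) + 32411) = 1/((46521 + 8733)/(8477 + 32352) + 32411) = 1/(55254/40829 + 32411) = 1/(1323363973/40829) = 40829/1323363973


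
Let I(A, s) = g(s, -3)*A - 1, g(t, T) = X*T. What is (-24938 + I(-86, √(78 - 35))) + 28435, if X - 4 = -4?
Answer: 3496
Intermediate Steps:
X = 0 (X = 4 - 4 = 0)
g(t, T) = 0 (g(t, T) = 0*T = 0)
I(A, s) = -1 (I(A, s) = 0*A - 1 = 0 - 1 = -1)
(-24938 + I(-86, √(78 - 35))) + 28435 = (-24938 - 1) + 28435 = -24939 + 28435 = 3496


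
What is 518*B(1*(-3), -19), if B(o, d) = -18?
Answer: -9324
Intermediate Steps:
518*B(1*(-3), -19) = 518*(-18) = -9324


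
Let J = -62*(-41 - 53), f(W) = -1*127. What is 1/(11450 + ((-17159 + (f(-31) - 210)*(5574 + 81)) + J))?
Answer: -1/1905616 ≈ -5.2476e-7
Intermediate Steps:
f(W) = -127
J = 5828 (J = -62*(-94) = 5828)
1/(11450 + ((-17159 + (f(-31) - 210)*(5574 + 81)) + J)) = 1/(11450 + ((-17159 + (-127 - 210)*(5574 + 81)) + 5828)) = 1/(11450 + ((-17159 - 337*5655) + 5828)) = 1/(11450 + ((-17159 - 1905735) + 5828)) = 1/(11450 + (-1922894 + 5828)) = 1/(11450 - 1917066) = 1/(-1905616) = -1/1905616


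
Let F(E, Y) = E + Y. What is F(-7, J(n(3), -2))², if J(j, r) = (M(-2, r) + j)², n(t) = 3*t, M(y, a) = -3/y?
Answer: 170569/16 ≈ 10661.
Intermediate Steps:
J(j, r) = (3/2 + j)² (J(j, r) = (-3/(-2) + j)² = (-3*(-½) + j)² = (3/2 + j)²)
F(-7, J(n(3), -2))² = (-7 + (3 + 2*(3*3))²/4)² = (-7 + (3 + 2*9)²/4)² = (-7 + (3 + 18)²/4)² = (-7 + (¼)*21²)² = (-7 + (¼)*441)² = (-7 + 441/4)² = (413/4)² = 170569/16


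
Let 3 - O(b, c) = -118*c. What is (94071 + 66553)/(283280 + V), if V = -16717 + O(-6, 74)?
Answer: 80312/137649 ≈ 0.58346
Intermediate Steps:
O(b, c) = 3 + 118*c (O(b, c) = 3 - (-118)*c = 3 + 118*c)
V = -7982 (V = -16717 + (3 + 118*74) = -16717 + (3 + 8732) = -16717 + 8735 = -7982)
(94071 + 66553)/(283280 + V) = (94071 + 66553)/(283280 - 7982) = 160624/275298 = 160624*(1/275298) = 80312/137649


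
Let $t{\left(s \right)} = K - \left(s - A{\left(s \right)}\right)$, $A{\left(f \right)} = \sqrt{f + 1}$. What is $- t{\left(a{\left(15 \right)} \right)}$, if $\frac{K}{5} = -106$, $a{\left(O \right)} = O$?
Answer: $541$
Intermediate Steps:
$A{\left(f \right)} = \sqrt{1 + f}$
$K = -530$ ($K = 5 \left(-106\right) = -530$)
$t{\left(s \right)} = -530 + \sqrt{1 + s} - s$ ($t{\left(s \right)} = -530 - \left(s - \sqrt{1 + s}\right) = -530 + \sqrt{1 + s} - s$)
$- t{\left(a{\left(15 \right)} \right)} = - (-530 + \sqrt{1 + 15} - 15) = - (-530 + \sqrt{16} - 15) = - (-530 + 4 - 15) = \left(-1\right) \left(-541\right) = 541$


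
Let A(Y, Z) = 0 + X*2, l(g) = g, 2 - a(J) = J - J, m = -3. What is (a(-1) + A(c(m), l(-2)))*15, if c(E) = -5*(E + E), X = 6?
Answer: 210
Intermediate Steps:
a(J) = 2 (a(J) = 2 - (J - J) = 2 - 1*0 = 2 + 0 = 2)
c(E) = -10*E
A(Y, Z) = 12 (A(Y, Z) = 0 + 6*2 = 0 + 12 = 12)
(a(-1) + A(c(m), l(-2)))*15 = (2 + 12)*15 = 14*15 = 210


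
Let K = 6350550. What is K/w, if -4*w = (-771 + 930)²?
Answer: -8467400/8427 ≈ -1004.8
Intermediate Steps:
w = -25281/4 (w = -(-771 + 930)²/4 = -¼*159² = -¼*25281 = -25281/4 ≈ -6320.3)
K/w = 6350550/(-25281/4) = 6350550*(-4/25281) = -8467400/8427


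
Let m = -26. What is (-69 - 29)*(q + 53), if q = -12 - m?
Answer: -6566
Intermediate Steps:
q = 14 (q = -12 - 1*(-26) = -12 + 26 = 14)
(-69 - 29)*(q + 53) = (-69 - 29)*(14 + 53) = -98*67 = -6566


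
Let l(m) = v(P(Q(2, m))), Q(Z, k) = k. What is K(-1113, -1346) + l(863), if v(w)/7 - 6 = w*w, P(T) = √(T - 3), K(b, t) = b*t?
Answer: 1504160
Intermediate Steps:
P(T) = √(-3 + T)
v(w) = 42 + 7*w² (v(w) = 42 + 7*(w*w) = 42 + 7*w²)
l(m) = 21 + 7*m (l(m) = 42 + 7*(√(-3 + m))² = 42 + 7*(-3 + m) = 42 + (-21 + 7*m) = 21 + 7*m)
K(-1113, -1346) + l(863) = -1113*(-1346) + (21 + 7*863) = 1498098 + (21 + 6041) = 1498098 + 6062 = 1504160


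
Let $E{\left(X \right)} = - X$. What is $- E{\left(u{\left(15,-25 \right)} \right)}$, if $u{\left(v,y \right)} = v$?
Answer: $15$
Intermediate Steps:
$- E{\left(u{\left(15,-25 \right)} \right)} = - \left(-1\right) 15 = \left(-1\right) \left(-15\right) = 15$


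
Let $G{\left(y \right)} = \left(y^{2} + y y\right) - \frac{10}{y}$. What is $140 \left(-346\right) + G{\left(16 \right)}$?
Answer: $- \frac{383429}{8} \approx -47929.0$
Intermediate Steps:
$G{\left(y \right)} = - \frac{10}{y} + 2 y^{2}$ ($G{\left(y \right)} = \left(y^{2} + y^{2}\right) - \frac{10}{y} = 2 y^{2} - \frac{10}{y} = - \frac{10}{y} + 2 y^{2}$)
$140 \left(-346\right) + G{\left(16 \right)} = 140 \left(-346\right) + \frac{2 \left(-5 + 16^{3}\right)}{16} = -48440 + 2 \cdot \frac{1}{16} \left(-5 + 4096\right) = -48440 + 2 \cdot \frac{1}{16} \cdot 4091 = -48440 + \frac{4091}{8} = - \frac{383429}{8}$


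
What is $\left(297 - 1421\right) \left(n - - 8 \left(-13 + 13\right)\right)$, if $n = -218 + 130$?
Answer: $98912$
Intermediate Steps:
$n = -88$
$\left(297 - 1421\right) \left(n - - 8 \left(-13 + 13\right)\right) = \left(297 - 1421\right) \left(-88 - - 8 \left(-13 + 13\right)\right) = - 1124 \left(-88 - \left(-8\right) 0\right) = - 1124 \left(-88 - 0\right) = - 1124 \left(-88 + 0\right) = \left(-1124\right) \left(-88\right) = 98912$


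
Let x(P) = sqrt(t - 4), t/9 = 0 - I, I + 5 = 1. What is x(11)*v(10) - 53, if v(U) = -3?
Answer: -53 - 12*sqrt(2) ≈ -69.971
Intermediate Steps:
I = -4 (I = -5 + 1 = -4)
t = 36 (t = 9*(0 - 1*(-4)) = 9*(0 + 4) = 9*4 = 36)
x(P) = 4*sqrt(2) (x(P) = sqrt(36 - 4) = sqrt(32) = 4*sqrt(2))
x(11)*v(10) - 53 = (4*sqrt(2))*(-3) - 53 = -12*sqrt(2) - 53 = -53 - 12*sqrt(2)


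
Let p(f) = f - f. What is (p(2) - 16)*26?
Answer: -416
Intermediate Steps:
p(f) = 0
(p(2) - 16)*26 = (0 - 16)*26 = -16*26 = -416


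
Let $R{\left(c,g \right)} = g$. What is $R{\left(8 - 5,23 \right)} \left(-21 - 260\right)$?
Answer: $-6463$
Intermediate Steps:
$R{\left(8 - 5,23 \right)} \left(-21 - 260\right) = 23 \left(-21 - 260\right) = 23 \left(-281\right) = -6463$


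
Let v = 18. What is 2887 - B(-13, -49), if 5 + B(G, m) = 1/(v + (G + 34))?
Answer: 112787/39 ≈ 2892.0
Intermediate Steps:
B(G, m) = -5 + 1/(52 + G) (B(G, m) = -5 + 1/(18 + (G + 34)) = -5 + 1/(18 + (34 + G)) = -5 + 1/(52 + G))
2887 - B(-13, -49) = 2887 - (-259 - 5*(-13))/(52 - 13) = 2887 - (-259 + 65)/39 = 2887 - (-194)/39 = 2887 - 1*(-194/39) = 2887 + 194/39 = 112787/39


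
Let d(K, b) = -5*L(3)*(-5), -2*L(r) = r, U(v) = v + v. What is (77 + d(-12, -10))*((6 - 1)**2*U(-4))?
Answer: -7900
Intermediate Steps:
U(v) = 2*v
L(r) = -r/2
d(K, b) = -75/2 (d(K, b) = -(-5)*3/2*(-5) = -5*(-3/2)*(-5) = (15/2)*(-5) = -75/2)
(77 + d(-12, -10))*((6 - 1)**2*U(-4)) = (77 - 75/2)*((6 - 1)**2*(2*(-4))) = 79*(5**2*(-8))/2 = 79*(25*(-8))/2 = (79/2)*(-200) = -7900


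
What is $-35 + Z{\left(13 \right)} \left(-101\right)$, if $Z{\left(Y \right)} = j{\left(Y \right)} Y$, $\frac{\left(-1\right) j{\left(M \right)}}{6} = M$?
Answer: $102379$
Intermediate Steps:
$j{\left(M \right)} = - 6 M$
$Z{\left(Y \right)} = - 6 Y^{2}$ ($Z{\left(Y \right)} = - 6 Y Y = - 6 Y^{2}$)
$-35 + Z{\left(13 \right)} \left(-101\right) = -35 + - 6 \cdot 13^{2} \left(-101\right) = -35 + \left(-6\right) 169 \left(-101\right) = -35 - -102414 = -35 + 102414 = 102379$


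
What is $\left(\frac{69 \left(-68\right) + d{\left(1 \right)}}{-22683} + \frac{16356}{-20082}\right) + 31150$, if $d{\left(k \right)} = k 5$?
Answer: $\frac{2364861884681}{75920001} \approx 31149.0$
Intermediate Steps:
$d{\left(k \right)} = 5 k$
$\left(\frac{69 \left(-68\right) + d{\left(1 \right)}}{-22683} + \frac{16356}{-20082}\right) + 31150 = \left(\frac{69 \left(-68\right) + 5 \cdot 1}{-22683} + \frac{16356}{-20082}\right) + 31150 = \left(\left(-4692 + 5\right) \left(- \frac{1}{22683}\right) + 16356 \left(- \frac{1}{20082}\right)\right) + 31150 = \left(\left(-4687\right) \left(- \frac{1}{22683}\right) - \frac{2726}{3347}\right) + 31150 = \left(\frac{4687}{22683} - \frac{2726}{3347}\right) + 31150 = - \frac{46146469}{75920001} + 31150 = \frac{2364861884681}{75920001}$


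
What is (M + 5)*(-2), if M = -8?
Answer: 6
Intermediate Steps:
(M + 5)*(-2) = (-8 + 5)*(-2) = -3*(-2) = 6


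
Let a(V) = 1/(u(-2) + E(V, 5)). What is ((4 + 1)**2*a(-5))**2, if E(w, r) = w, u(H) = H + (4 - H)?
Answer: 625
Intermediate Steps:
u(H) = 4
a(V) = 1/(4 + V)
((4 + 1)**2*a(-5))**2 = ((4 + 1)**2/(4 - 5))**2 = (5**2/(-1))**2 = (25*(-1))**2 = (-25)**2 = 625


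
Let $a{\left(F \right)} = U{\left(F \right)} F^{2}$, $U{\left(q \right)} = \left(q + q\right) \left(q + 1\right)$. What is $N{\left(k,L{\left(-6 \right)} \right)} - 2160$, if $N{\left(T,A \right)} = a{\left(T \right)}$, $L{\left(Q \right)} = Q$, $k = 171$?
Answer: $1720070424$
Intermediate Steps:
$U{\left(q \right)} = 2 q \left(1 + q\right)$
$a{\left(F \right)} = 2 F^{3} \left(1 + F\right)$ ($a{\left(F \right)} = 2 F \left(1 + F\right) F^{2} = 2 F^{3} \left(1 + F\right)$)
$N{\left(T,A \right)} = 2 T^{3} \left(1 + T\right)$
$N{\left(k,L{\left(-6 \right)} \right)} - 2160 = 2 \cdot 171^{3} \left(1 + 171\right) - 2160 = 2 \cdot 5000211 \cdot 172 - 2160 = 1720072584 - 2160 = 1720070424$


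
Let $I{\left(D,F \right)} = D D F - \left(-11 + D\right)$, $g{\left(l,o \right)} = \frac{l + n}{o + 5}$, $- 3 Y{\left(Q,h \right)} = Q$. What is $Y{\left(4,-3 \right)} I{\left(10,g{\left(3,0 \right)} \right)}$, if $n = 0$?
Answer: $- \frac{244}{3} \approx -81.333$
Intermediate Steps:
$Y{\left(Q,h \right)} = - \frac{Q}{3}$
$g{\left(l,o \right)} = \frac{l}{5 + o}$ ($g{\left(l,o \right)} = \frac{l + 0}{o + 5} = \frac{l}{5 + o}$)
$I{\left(D,F \right)} = 11 - D + F D^{2}$ ($I{\left(D,F \right)} = D^{2} F - \left(-11 + D\right) = F D^{2} - \left(-11 + D\right) = 11 - D + F D^{2}$)
$Y{\left(4,-3 \right)} I{\left(10,g{\left(3,0 \right)} \right)} = \left(- \frac{1}{3}\right) 4 \left(11 - 10 + \frac{3}{5 + 0} \cdot 10^{2}\right) = - \frac{4 \left(11 - 10 + \frac{3}{5} \cdot 100\right)}{3} = - \frac{4 \left(11 - 10 + 60\right)}{3} = \left(- \frac{4}{3}\right) 61 = - \frac{244}{3}$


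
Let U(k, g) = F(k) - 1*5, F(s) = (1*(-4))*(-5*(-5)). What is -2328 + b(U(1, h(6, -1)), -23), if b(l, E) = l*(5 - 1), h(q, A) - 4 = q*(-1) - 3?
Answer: -2748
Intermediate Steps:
h(q, A) = 1 - q (h(q, A) = 4 + (q*(-1) - 3) = 4 + (-q - 3) = 4 + (-3 - q) = 1 - q)
F(s) = -100 (F(s) = -4*25 = -100)
U(k, g) = -105 (U(k, g) = -100 - 1*5 = -100 - 5 = -105)
b(l, E) = 4*l (b(l, E) = l*4 = 4*l)
-2328 + b(U(1, h(6, -1)), -23) = -2328 + 4*(-105) = -2328 - 420 = -2748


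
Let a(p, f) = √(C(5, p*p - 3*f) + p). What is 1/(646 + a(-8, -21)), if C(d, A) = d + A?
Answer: 323/208596 - √31/208596 ≈ 0.0015218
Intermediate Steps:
C(d, A) = A + d
a(p, f) = √(5 + p + p² - 3*f) (a(p, f) = √(((p*p - 3*f) + 5) + p) = √(((p² - 3*f) + 5) + p) = √((5 + p² - 3*f) + p) = √(5 + p + p² - 3*f))
1/(646 + a(-8, -21)) = 1/(646 + √(5 - 8 + (-8)² - 3*(-21))) = 1/(646 + √(5 - 8 + 64 + 63)) = 1/(646 + √124) = 1/(646 + 2*√31)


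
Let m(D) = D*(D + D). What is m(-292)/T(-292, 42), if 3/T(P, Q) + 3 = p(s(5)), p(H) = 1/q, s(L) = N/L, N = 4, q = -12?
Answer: -1577384/9 ≈ -1.7527e+5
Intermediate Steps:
s(L) = 4/L
p(H) = -1/12 (p(H) = 1/(-12) = -1/12)
T(P, Q) = -36/37 (T(P, Q) = 3/(-3 - 1/12) = 3/(-37/12) = 3*(-12/37) = -36/37)
m(D) = 2*D**2 (m(D) = D*(2*D) = 2*D**2)
m(-292)/T(-292, 42) = (2*(-292)**2)/(-36/37) = (2*85264)*(-37/36) = 170528*(-37/36) = -1577384/9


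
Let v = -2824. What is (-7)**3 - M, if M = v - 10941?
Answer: 13422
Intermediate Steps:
M = -13765 (M = -2824 - 10941 = -13765)
(-7)**3 - M = (-7)**3 - 1*(-13765) = -343 + 13765 = 13422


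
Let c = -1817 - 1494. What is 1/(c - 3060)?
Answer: -1/6371 ≈ -0.00015696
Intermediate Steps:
c = -3311
1/(c - 3060) = 1/(-3311 - 3060) = 1/(-6371) = -1/6371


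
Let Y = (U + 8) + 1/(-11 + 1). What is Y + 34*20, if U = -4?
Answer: 6839/10 ≈ 683.90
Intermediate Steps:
Y = 39/10 (Y = (-4 + 8) + 1/(-11 + 1) = 4 + 1/(-10) = 4 - 1/10 = 39/10 ≈ 3.9000)
Y + 34*20 = 39/10 + 34*20 = 39/10 + 680 = 6839/10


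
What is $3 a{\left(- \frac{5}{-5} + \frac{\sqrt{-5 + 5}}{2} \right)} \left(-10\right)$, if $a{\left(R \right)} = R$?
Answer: $-30$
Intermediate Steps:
$3 a{\left(- \frac{5}{-5} + \frac{\sqrt{-5 + 5}}{2} \right)} \left(-10\right) = 3 \left(- \frac{5}{-5} + \frac{\sqrt{-5 + 5}}{2}\right) \left(-10\right) = 3 \left(\left(-5\right) \left(- \frac{1}{5}\right) + \sqrt{0} \cdot \frac{1}{2}\right) \left(-10\right) = 3 \left(1 + 0 \cdot \frac{1}{2}\right) \left(-10\right) = 3 \left(1 + 0\right) \left(-10\right) = 3 \cdot 1 \left(-10\right) = 3 \left(-10\right) = -30$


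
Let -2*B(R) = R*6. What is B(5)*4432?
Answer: -66480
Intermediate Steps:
B(R) = -3*R (B(R) = -R*6/2 = -3*R)
B(5)*4432 = -3*5*4432 = -15*4432 = -66480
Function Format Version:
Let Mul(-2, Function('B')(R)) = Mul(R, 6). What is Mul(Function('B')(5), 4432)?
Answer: -66480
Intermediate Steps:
Function('B')(R) = Mul(-3, R) (Function('B')(R) = Mul(Rational(-1, 2), Mul(R, 6)) = Mul(Rational(-1, 2), Mul(6, R)) = Mul(-3, R))
Mul(Function('B')(5), 4432) = Mul(Mul(-3, 5), 4432) = Mul(-15, 4432) = -66480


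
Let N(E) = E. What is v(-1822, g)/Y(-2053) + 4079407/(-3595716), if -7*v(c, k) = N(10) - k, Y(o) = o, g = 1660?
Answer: -64558089397/51674034636 ≈ -1.2493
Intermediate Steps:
v(c, k) = -10/7 + k/7 (v(c, k) = -(10 - k)/7 = -10/7 + k/7)
v(-1822, g)/Y(-2053) + 4079407/(-3595716) = (-10/7 + (1/7)*1660)/(-2053) + 4079407/(-3595716) = (-10/7 + 1660/7)*(-1/2053) + 4079407*(-1/3595716) = (1650/7)*(-1/2053) - 4079407/3595716 = -1650/14371 - 4079407/3595716 = -64558089397/51674034636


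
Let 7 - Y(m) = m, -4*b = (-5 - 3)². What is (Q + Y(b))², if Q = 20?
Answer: 1849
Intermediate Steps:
b = -16 (b = -(-5 - 3)²/4 = -¼*(-8)² = -¼*64 = -16)
Y(m) = 7 - m
(Q + Y(b))² = (20 + (7 - 1*(-16)))² = (20 + (7 + 16))² = (20 + 23)² = 43² = 1849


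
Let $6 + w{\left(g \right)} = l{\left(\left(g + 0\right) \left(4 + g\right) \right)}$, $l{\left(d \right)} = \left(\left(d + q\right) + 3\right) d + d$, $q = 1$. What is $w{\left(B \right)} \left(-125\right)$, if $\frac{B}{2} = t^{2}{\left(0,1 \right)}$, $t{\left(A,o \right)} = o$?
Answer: $-24750$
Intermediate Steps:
$B = 2$ ($B = 2 \cdot 1^{2} = 2 \cdot 1 = 2$)
$l{\left(d \right)} = d + d \left(4 + d\right)$ ($l{\left(d \right)} = \left(\left(d + 1\right) + 3\right) d + d = \left(\left(1 + d\right) + 3\right) d + d = \left(4 + d\right) d + d = d \left(4 + d\right) + d = d + d \left(4 + d\right)$)
$w{\left(g \right)} = -6 + g \left(4 + g\right) \left(5 + g \left(4 + g\right)\right)$ ($w{\left(g \right)} = -6 + \left(g + 0\right) \left(4 + g\right) \left(5 + \left(g + 0\right) \left(4 + g\right)\right) = -6 + g \left(4 + g\right) \left(5 + g \left(4 + g\right)\right)$)
$w{\left(B \right)} \left(-125\right) = \left(-6 + 2 \left(4 + 2\right) \left(5 + 2 \left(4 + 2\right)\right)\right) \left(-125\right) = \left(-6 + 2 \cdot 6 \left(5 + 2 \cdot 6\right)\right) \left(-125\right) = \left(-6 + 2 \cdot 6 \left(5 + 12\right)\right) \left(-125\right) = \left(-6 + 2 \cdot 6 \cdot 17\right) \left(-125\right) = \left(-6 + 204\right) \left(-125\right) = 198 \left(-125\right) = -24750$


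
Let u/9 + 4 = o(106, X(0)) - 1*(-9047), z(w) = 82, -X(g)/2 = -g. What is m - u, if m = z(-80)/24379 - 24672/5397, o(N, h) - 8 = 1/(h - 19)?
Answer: -264136507462/3242407 ≈ -81463.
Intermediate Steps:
X(g) = 2*g (X(g) = -(-2)*g = 2*g)
o(N, h) = 8 + 1/(-19 + h) (o(N, h) = 8 + 1/(h - 19) = 8 + 1/(-19 + h))
m = -779554/170653 (m = 82/24379 - 24672/5397 = 82*(1/24379) - 24672*1/5397 = 82/24379 - 32/7 = -779554/170653 ≈ -4.5681)
u = 1547712/19 (u = -36 + 9*((-151 + 8*(2*0))/(-19 + 2*0) - 1*(-9047)) = -36 + 9*((-151 + 8*0)/(-19 + 0) + 9047) = -36 + 9*((-151 + 0)/(-19) + 9047) = -36 + 9*(-1/19*(-151) + 9047) = -36 + 9*(151/19 + 9047) = -36 + 9*(172044/19) = -36 + 1548396/19 = 1547712/19 ≈ 81459.)
m - u = -779554/170653 - 1*1547712/19 = -779554/170653 - 1547712/19 = -264136507462/3242407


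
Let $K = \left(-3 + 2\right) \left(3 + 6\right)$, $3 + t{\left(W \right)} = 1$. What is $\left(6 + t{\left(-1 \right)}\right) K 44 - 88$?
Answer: $-1672$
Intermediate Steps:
$t{\left(W \right)} = -2$ ($t{\left(W \right)} = -3 + 1 = -2$)
$K = -9$ ($K = \left(-1\right) 9 = -9$)
$\left(6 + t{\left(-1 \right)}\right) K 44 - 88 = \left(6 - 2\right) \left(-9\right) 44 - 88 = 4 \left(-9\right) 44 - 88 = \left(-36\right) 44 - 88 = -1584 - 88 = -1672$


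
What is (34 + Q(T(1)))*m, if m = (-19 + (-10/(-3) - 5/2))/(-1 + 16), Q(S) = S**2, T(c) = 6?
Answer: -763/9 ≈ -84.778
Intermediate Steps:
m = -109/90 (m = (-19 + (-10*(-1/3) - 5*1/2))/15 = (-19 + (10/3 - 5/2))*(1/15) = (-19 + 5/6)*(1/15) = -109/6*1/15 = -109/90 ≈ -1.2111)
(34 + Q(T(1)))*m = (34 + 6**2)*(-109/90) = (34 + 36)*(-109/90) = 70*(-109/90) = -763/9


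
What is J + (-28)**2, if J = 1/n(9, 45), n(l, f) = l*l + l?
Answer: 70561/90 ≈ 784.01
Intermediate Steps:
n(l, f) = l + l**2 (n(l, f) = l**2 + l = l + l**2)
J = 1/90 (J = 1/(9*(1 + 9)) = 1/(9*10) = 1/90 ≈ 0.011111)
J + (-28)**2 = 1/90 + (-28)**2 = 1/90 + 784 = 70561/90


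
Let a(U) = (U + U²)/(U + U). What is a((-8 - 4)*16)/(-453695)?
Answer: 191/907390 ≈ 0.00021049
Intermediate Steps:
a(U) = (U + U²)/(2*U) (a(U) = (U + U²)/((2*U)) = (U + U²)*(1/(2*U)) = (U + U²)/(2*U))
a((-8 - 4)*16)/(-453695) = (½ + ((-8 - 4)*16)/2)/(-453695) = (½ + (-12*16)/2)*(-1/453695) = (½ + (½)*(-192))*(-1/453695) = (½ - 96)*(-1/453695) = -191/2*(-1/453695) = 191/907390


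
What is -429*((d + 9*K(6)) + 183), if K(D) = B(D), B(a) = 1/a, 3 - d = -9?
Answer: -168597/2 ≈ -84299.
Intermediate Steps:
d = 12 (d = 3 - 1*(-9) = 3 + 9 = 12)
K(D) = 1/D
-429*((d + 9*K(6)) + 183) = -429*((12 + 9/6) + 183) = -429*((12 + 9*(⅙)) + 183) = -429*((12 + 3/2) + 183) = -429*(27/2 + 183) = -429*393/2 = -168597/2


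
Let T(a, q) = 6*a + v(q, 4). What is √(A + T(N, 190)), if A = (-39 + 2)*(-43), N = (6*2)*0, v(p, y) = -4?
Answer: 23*√3 ≈ 39.837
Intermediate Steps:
N = 0 (N = 12*0 = 0)
T(a, q) = -4 + 6*a (T(a, q) = 6*a - 4 = -4 + 6*a)
A = 1591 (A = -37*(-43) = 1591)
√(A + T(N, 190)) = √(1591 + (-4 + 6*0)) = √(1591 + (-4 + 0)) = √(1591 - 4) = √1587 = 23*√3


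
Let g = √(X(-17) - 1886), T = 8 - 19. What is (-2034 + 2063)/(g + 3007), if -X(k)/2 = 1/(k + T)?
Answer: 1220842/126615089 - 29*I*√369642/126615089 ≈ 0.0096422 - 0.00013925*I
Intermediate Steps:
T = -11
X(k) = -2/(-11 + k) (X(k) = -2/(k - 11) = -2/(-11 + k))
g = I*√369642/14 (g = √(-2/(-11 - 17) - 1886) = √(-2/(-28) - 1886) = √(-2*(-1/28) - 1886) = √(1/14 - 1886) = √(-26403/14) = I*√369642/14 ≈ 43.427*I)
(-2034 + 2063)/(g + 3007) = (-2034 + 2063)/(I*√369642/14 + 3007) = 29/(3007 + I*√369642/14)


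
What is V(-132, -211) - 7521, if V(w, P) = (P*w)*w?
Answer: -3683985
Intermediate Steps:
V(w, P) = P*w**2
V(-132, -211) - 7521 = -211*(-132)**2 - 7521 = -211*17424 - 7521 = -3676464 - 7521 = -3683985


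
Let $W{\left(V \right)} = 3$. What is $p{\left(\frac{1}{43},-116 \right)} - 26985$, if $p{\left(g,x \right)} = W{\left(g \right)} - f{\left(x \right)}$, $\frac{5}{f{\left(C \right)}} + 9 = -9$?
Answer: $- \frac{485671}{18} \approx -26982.0$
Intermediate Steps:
$f{\left(C \right)} = - \frac{5}{18}$ ($f{\left(C \right)} = \frac{5}{-9 - 9} = \frac{5}{-18} = 5 \left(- \frac{1}{18}\right) = - \frac{5}{18}$)
$p{\left(g,x \right)} = \frac{59}{18}$ ($p{\left(g,x \right)} = 3 - - \frac{5}{18} = 3 + \frac{5}{18} = \frac{59}{18}$)
$p{\left(\frac{1}{43},-116 \right)} - 26985 = \frac{59}{18} - 26985 = - \frac{485671}{18}$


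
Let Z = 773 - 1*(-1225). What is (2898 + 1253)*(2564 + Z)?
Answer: 18936862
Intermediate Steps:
Z = 1998 (Z = 773 + 1225 = 1998)
(2898 + 1253)*(2564 + Z) = (2898 + 1253)*(2564 + 1998) = 4151*4562 = 18936862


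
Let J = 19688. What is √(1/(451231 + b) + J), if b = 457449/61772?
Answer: 10*√152966749460154210095001/27873898781 ≈ 140.31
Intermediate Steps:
b = 457449/61772 (b = 457449*(1/61772) = 457449/61772 ≈ 7.4054)
√(1/(451231 + b) + J) = √(1/(451231 + 457449/61772) + 19688) = √(1/(27873898781/61772) + 19688) = √(61772/27873898781 + 19688) = √(548781319262100/27873898781) = 10*√152966749460154210095001/27873898781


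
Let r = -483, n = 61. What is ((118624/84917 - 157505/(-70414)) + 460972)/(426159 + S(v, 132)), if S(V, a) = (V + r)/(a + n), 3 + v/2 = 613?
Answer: 287086994334017/265406224836704 ≈ 1.0817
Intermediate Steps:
v = 1220 (v = -6 + 2*613 = -6 + 1226 = 1220)
S(V, a) = (-483 + V)/(61 + a) (S(V, a) = (V - 483)/(a + 61) = (-483 + V)/(61 + a))
((118624/84917 - 157505/(-70414)) + 460972)/(426159 + S(v, 132)) = ((118624/84917 - 157505/(-70414)) + 460972)/(426159 + (-483 + 1220)/(61 + 132)) = ((118624*(1/84917) - 157505*(-1/70414)) + 460972)/(426159 + 737/193) = ((118624/84917 + 85/38) + 460972)/(426159 + (1/193)*737) = (11725657/3226846 + 460972)/(426159 + 737/193) = 1487497379969/(3226846*(82249424/193)) = (1487497379969/3226846)*(193/82249424) = 287086994334017/265406224836704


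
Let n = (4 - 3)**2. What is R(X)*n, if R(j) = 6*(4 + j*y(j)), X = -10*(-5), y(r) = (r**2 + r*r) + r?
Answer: 1515024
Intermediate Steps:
y(r) = r + 2*r**2 (y(r) = (r**2 + r**2) + r = 2*r**2 + r = r + 2*r**2)
n = 1 (n = 1**2 = 1)
X = 50
R(j) = 24 + 6*j**2*(1 + 2*j) (R(j) = 6*(4 + j*(j*(1 + 2*j))) = 6*(4 + j**2*(1 + 2*j)) = 24 + 6*j**2*(1 + 2*j))
R(X)*n = (24 + 6*50**2*(1 + 2*50))*1 = (24 + 6*2500*(1 + 100))*1 = (24 + 6*2500*101)*1 = (24 + 1515000)*1 = 1515024*1 = 1515024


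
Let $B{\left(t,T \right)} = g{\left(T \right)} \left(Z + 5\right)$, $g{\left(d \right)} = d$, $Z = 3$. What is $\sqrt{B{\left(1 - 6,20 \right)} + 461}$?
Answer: $3 \sqrt{69} \approx 24.92$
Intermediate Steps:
$B{\left(t,T \right)} = 8 T$ ($B{\left(t,T \right)} = T \left(3 + 5\right) = T 8 = 8 T$)
$\sqrt{B{\left(1 - 6,20 \right)} + 461} = \sqrt{8 \cdot 20 + 461} = \sqrt{160 + 461} = \sqrt{621} = 3 \sqrt{69}$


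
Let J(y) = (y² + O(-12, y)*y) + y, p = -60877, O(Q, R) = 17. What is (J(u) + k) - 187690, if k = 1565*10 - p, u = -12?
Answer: -111235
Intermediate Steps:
k = 76527 (k = 1565*10 - 1*(-60877) = 15650 + 60877 = 76527)
J(y) = y² + 18*y (J(y) = (y² + 17*y) + y = y² + 18*y)
(J(u) + k) - 187690 = (-12*(18 - 12) + 76527) - 187690 = (-12*6 + 76527) - 187690 = (-72 + 76527) - 187690 = 76455 - 187690 = -111235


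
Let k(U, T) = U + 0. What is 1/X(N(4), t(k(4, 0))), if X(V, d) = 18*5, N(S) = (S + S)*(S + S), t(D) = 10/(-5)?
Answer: 1/90 ≈ 0.011111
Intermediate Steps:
k(U, T) = U
t(D) = -2 (t(D) = 10*(-⅕) = -2)
N(S) = 4*S² (N(S) = (2*S)*(2*S) = 4*S²)
X(V, d) = 90
1/X(N(4), t(k(4, 0))) = 1/90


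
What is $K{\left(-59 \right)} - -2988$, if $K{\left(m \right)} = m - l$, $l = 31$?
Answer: $2898$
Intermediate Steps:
$K{\left(m \right)} = -31 + m$ ($K{\left(m \right)} = m - 31 = -31 + m$)
$K{\left(-59 \right)} - -2988 = \left(-31 - 59\right) - -2988 = -90 + 2988 = 2898$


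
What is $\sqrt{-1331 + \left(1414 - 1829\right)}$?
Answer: $3 i \sqrt{194} \approx 41.785 i$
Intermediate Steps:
$\sqrt{-1331 + \left(1414 - 1829\right)} = \sqrt{-1331 - 415} = \sqrt{-1746} = 3 i \sqrt{194}$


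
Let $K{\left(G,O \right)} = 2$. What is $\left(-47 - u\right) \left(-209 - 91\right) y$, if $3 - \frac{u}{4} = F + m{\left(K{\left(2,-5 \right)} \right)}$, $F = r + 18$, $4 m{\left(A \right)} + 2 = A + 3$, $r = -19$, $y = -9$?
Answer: $-162000$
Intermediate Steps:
$m{\left(A \right)} = \frac{1}{4} + \frac{A}{4}$ ($m{\left(A \right)} = - \frac{1}{2} + \frac{A + 3}{4} = - \frac{1}{2} + \frac{3 + A}{4} = - \frac{1}{2} + \left(\frac{3}{4} + \frac{A}{4}\right) = \frac{1}{4} + \frac{A}{4}$)
$F = -1$ ($F = -19 + 18 = -1$)
$u = 13$ ($u = 12 - 4 \left(-1 + \left(\frac{1}{4} + \frac{1}{4} \cdot 2\right)\right) = 12 - 4 \left(-1 + \left(\frac{1}{4} + \frac{1}{2}\right)\right) = 12 - 4 \left(-1 + \frac{3}{4}\right) = 12 - -1 = 12 + 1 = 13$)
$\left(-47 - u\right) \left(-209 - 91\right) y = \left(-47 - 13\right) \left(-209 - 91\right) \left(-9\right) = \left(-47 - 13\right) \left(-300\right) \left(-9\right) = \left(-60\right) \left(-300\right) \left(-9\right) = 18000 \left(-9\right) = -162000$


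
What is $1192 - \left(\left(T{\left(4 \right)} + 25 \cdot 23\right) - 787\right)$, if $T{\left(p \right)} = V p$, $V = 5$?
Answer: $1384$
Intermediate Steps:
$T{\left(p \right)} = 5 p$
$1192 - \left(\left(T{\left(4 \right)} + 25 \cdot 23\right) - 787\right) = 1192 - \left(\left(5 \cdot 4 + 25 \cdot 23\right) - 787\right) = 1192 - \left(\left(20 + 575\right) - 787\right) = 1192 - \left(595 - 787\right) = 1192 - -192 = 1192 + 192 = 1384$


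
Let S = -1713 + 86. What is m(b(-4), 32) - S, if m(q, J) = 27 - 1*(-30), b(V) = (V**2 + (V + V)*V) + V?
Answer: 1684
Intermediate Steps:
b(V) = V + 3*V**2 (b(V) = (V**2 + (2*V)*V) + V = (V**2 + 2*V**2) + V = 3*V**2 + V = V + 3*V**2)
m(q, J) = 57 (m(q, J) = 27 + 30 = 57)
S = -1627
m(b(-4), 32) - S = 57 - 1*(-1627) = 57 + 1627 = 1684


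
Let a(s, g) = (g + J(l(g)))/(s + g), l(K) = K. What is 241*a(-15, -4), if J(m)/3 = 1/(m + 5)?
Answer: 241/19 ≈ 12.684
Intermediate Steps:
J(m) = 3/(5 + m) (J(m) = 3/(m + 5) = 3/(5 + m))
a(s, g) = (g + 3/(5 + g))/(g + s) (a(s, g) = (g + 3/(5 + g))/(s + g) = (g + 3/(5 + g))/(g + s))
241*a(-15, -4) = 241*((3 - 4*(5 - 4))/((5 - 4)*(-4 - 15))) = 241*((3 - 4*1)/(1*(-19))) = 241*(1*(-1/19)*(3 - 4)) = 241*(1*(-1/19)*(-1)) = 241*(1/19) = 241/19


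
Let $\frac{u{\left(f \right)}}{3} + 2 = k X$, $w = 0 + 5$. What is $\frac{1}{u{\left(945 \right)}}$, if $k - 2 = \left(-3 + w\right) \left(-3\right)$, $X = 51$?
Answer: $- \frac{1}{618} \approx -0.0016181$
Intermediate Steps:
$w = 5$
$k = -4$ ($k = 2 + \left(-3 + 5\right) \left(-3\right) = 2 + 2 \left(-3\right) = 2 - 6 = -4$)
$u{\left(f \right)} = -618$ ($u{\left(f \right)} = -6 + 3 \left(\left(-4\right) 51\right) = -6 + 3 \left(-204\right) = -6 - 612 = -618$)
$\frac{1}{u{\left(945 \right)}} = \frac{1}{-618} = - \frac{1}{618}$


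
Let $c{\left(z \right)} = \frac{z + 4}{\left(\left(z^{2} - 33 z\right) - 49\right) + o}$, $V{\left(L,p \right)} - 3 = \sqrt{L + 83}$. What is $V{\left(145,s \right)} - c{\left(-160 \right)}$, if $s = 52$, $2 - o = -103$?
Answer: $\frac{7747}{2578} + 2 \sqrt{57} \approx 18.105$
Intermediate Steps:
$o = 105$ ($o = 2 - -103 = 2 + 103 = 105$)
$V{\left(L,p \right)} = 3 + \sqrt{83 + L}$ ($V{\left(L,p \right)} = 3 + \sqrt{L + 83} = 3 + \sqrt{83 + L}$)
$c{\left(z \right)} = \frac{4 + z}{56 + z^{2} - 33 z}$ ($c{\left(z \right)} = \frac{z + 4}{\left(\left(z^{2} - 33 z\right) - 49\right) + 105} = \frac{4 + z}{\left(-49 + z^{2} - 33 z\right) + 105} = \frac{4 + z}{56 + z^{2} - 33 z}$)
$V{\left(145,s \right)} - c{\left(-160 \right)} = \left(3 + \sqrt{83 + 145}\right) - \frac{4 - 160}{56 + \left(-160\right)^{2} - -5280} = \left(3 + \sqrt{228}\right) - \frac{1}{56 + 25600 + 5280} \left(-156\right) = \left(3 + 2 \sqrt{57}\right) - \frac{1}{30936} \left(-156\right) = \left(3 + 2 \sqrt{57}\right) - - \frac{13}{2578} = \left(3 + 2 \sqrt{57}\right) + \frac{13}{2578} = \frac{7747}{2578} + 2 \sqrt{57}$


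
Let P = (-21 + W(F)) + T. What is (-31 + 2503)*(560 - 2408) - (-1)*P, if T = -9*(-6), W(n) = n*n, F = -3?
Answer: -4568214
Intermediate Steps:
W(n) = n**2
T = 54
P = 42 (P = (-21 + (-3)**2) + 54 = (-21 + 9) + 54 = -12 + 54 = 42)
(-31 + 2503)*(560 - 2408) - (-1)*P = (-31 + 2503)*(560 - 2408) - (-1)*42 = 2472*(-1848) - 1*(-42) = -4568256 + 42 = -4568214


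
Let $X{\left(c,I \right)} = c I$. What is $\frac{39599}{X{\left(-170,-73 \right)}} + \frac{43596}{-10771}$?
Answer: $- \frac{114505531}{133668110} \approx -0.85664$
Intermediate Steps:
$X{\left(c,I \right)} = I c$
$\frac{39599}{X{\left(-170,-73 \right)}} + \frac{43596}{-10771} = \frac{39599}{\left(-73\right) \left(-170\right)} + \frac{43596}{-10771} = \frac{39599}{12410} + 43596 \left(- \frac{1}{10771}\right) = 39599 \cdot \frac{1}{12410} - \frac{43596}{10771} = \frac{39599}{12410} - \frac{43596}{10771} = - \frac{114505531}{133668110}$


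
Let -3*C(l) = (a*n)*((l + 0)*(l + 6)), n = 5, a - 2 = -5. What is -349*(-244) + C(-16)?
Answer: 85956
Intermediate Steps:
a = -3 (a = 2 - 5 = -3)
C(l) = 5*l*(6 + l) (C(l) = -(-3*5)*(l + 0)*(l + 6)/3 = -(-5)*l*(6 + l) = 5*l*(6 + l))
-349*(-244) + C(-16) = -349*(-244) + 5*(-16)*(6 - 16) = 85156 + 5*(-16)*(-10) = 85156 + 800 = 85956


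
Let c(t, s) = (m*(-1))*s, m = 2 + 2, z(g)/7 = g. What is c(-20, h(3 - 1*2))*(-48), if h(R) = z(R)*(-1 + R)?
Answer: 0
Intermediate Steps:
z(g) = 7*g
m = 4
h(R) = 7*R*(-1 + R) (h(R) = (7*R)*(-1 + R) = 7*R*(-1 + R))
c(t, s) = -4*s (c(t, s) = (4*(-1))*s = -4*s)
c(-20, h(3 - 1*2))*(-48) = -28*(3 - 1*2)*(-1 + (3 - 1*2))*(-48) = -28*(3 - 2)*(-1 + (3 - 2))*(-48) = -28*(-1 + 1)*(-48) = -28*0*(-48) = -4*0*(-48) = 0*(-48) = 0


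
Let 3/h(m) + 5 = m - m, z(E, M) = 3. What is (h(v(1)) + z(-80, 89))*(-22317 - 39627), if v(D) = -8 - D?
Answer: -743328/5 ≈ -1.4867e+5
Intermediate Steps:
h(m) = -⅗ (h(m) = 3/(-5 + (m - m)) = 3/(-5 + 0) = 3/(-5) = 3*(-⅕) = -⅗)
(h(v(1)) + z(-80, 89))*(-22317 - 39627) = (-⅗ + 3)*(-22317 - 39627) = (12/5)*(-61944) = -743328/5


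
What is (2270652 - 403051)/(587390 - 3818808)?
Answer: -1867601/3231418 ≈ -0.57795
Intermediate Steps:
(2270652 - 403051)/(587390 - 3818808) = 1867601/(-3231418) = 1867601*(-1/3231418) = -1867601/3231418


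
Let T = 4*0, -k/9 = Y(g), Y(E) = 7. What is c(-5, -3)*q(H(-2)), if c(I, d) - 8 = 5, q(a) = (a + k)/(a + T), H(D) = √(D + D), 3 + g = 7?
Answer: 13 + 819*I/2 ≈ 13.0 + 409.5*I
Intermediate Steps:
g = 4 (g = -3 + 7 = 4)
k = -63 (k = -9*7 = -63)
H(D) = √2*√D (H(D) = √(2*D) = √2*√D)
T = 0
q(a) = (-63 + a)/a (q(a) = (a - 63)/(a + 0) = (-63 + a)/a)
c(I, d) = 13 (c(I, d) = 8 + 5 = 13)
c(-5, -3)*q(H(-2)) = 13*((-63 + √2*√(-2))/((√2*√(-2)))) = 13*((-63 + √2*(I*√2))/((√2*(I*√2)))) = 13*((-63 + 2*I)/((2*I))) = 13*((-I/2)*(-63 + 2*I)) = 13*(-I*(-63 + 2*I)/2) = -13*I*(-63 + 2*I)/2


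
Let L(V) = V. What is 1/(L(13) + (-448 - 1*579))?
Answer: -1/1014 ≈ -0.00098619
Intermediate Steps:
1/(L(13) + (-448 - 1*579)) = 1/(13 + (-448 - 1*579)) = 1/(13 + (-448 - 579)) = 1/(13 - 1027) = 1/(-1014) = -1/1014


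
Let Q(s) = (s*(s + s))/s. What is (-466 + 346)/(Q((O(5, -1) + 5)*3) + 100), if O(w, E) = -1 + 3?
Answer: -60/71 ≈ -0.84507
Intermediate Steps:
O(w, E) = 2
Q(s) = 2*s (Q(s) = (s*(2*s))/s = (2*s**2)/s = 2*s)
(-466 + 346)/(Q((O(5, -1) + 5)*3) + 100) = (-466 + 346)/(2*((2 + 5)*3) + 100) = -120/(2*(7*3) + 100) = -120/(2*21 + 100) = -120/(42 + 100) = -120/142 = -120*1/142 = -60/71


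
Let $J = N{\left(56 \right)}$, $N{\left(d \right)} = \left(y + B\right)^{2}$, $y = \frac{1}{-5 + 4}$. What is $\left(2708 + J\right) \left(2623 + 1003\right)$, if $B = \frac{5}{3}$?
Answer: $\frac{88387376}{9} \approx 9.8208 \cdot 10^{6}$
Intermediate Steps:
$B = \frac{5}{3}$ ($B = 5 \cdot \frac{1}{3} = \frac{5}{3} \approx 1.6667$)
$y = -1$ ($y = \frac{1}{-1} = -1$)
$N{\left(d \right)} = \frac{4}{9}$ ($N{\left(d \right)} = \left(-1 + \frac{5}{3}\right)^{2} = \left(\frac{2}{3}\right)^{2} = \frac{4}{9}$)
$J = \frac{4}{9} \approx 0.44444$
$\left(2708 + J\right) \left(2623 + 1003\right) = \left(2708 + \frac{4}{9}\right) \left(2623 + 1003\right) = \frac{24376}{9} \cdot 3626 = \frac{88387376}{9}$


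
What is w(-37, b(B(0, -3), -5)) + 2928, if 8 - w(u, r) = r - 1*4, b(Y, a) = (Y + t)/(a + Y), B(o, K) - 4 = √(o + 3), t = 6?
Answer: 5867/2 - 11*√3/2 ≈ 2924.0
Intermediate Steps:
B(o, K) = 4 + √(3 + o) (B(o, K) = 4 + √(o + 3) = 4 + √(3 + o))
b(Y, a) = (6 + Y)/(Y + a) (b(Y, a) = (Y + 6)/(a + Y) = (6 + Y)/(Y + a))
w(u, r) = 12 - r (w(u, r) = 8 - (r - 1*4) = 8 - (r - 4) = 8 - (-4 + r) = 8 + (4 - r) = 12 - r)
w(-37, b(B(0, -3), -5)) + 2928 = (12 - (6 + (4 + √(3 + 0)))/((4 + √(3 + 0)) - 5)) + 2928 = (12 - (6 + (4 + √3))/((4 + √3) - 5)) + 2928 = (12 - (10 + √3)/(-1 + √3)) + 2928 = 2940 - (10 + √3)/(-1 + √3)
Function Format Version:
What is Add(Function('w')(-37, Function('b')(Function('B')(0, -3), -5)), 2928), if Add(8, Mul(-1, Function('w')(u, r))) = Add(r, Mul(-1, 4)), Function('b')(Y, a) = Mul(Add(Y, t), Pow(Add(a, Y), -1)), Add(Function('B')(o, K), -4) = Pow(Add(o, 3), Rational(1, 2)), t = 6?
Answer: Add(Rational(5867, 2), Mul(Rational(-11, 2), Pow(3, Rational(1, 2)))) ≈ 2924.0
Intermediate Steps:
Function('B')(o, K) = Add(4, Pow(Add(3, o), Rational(1, 2))) (Function('B')(o, K) = Add(4, Pow(Add(o, 3), Rational(1, 2))) = Add(4, Pow(Add(3, o), Rational(1, 2))))
Function('b')(Y, a) = Mul(Pow(Add(Y, a), -1), Add(6, Y)) (Function('b')(Y, a) = Mul(Add(Y, 6), Pow(Add(a, Y), -1)) = Mul(Add(6, Y), Pow(Add(Y, a), -1)) = Mul(Pow(Add(Y, a), -1), Add(6, Y)))
Function('w')(u, r) = Add(12, Mul(-1, r)) (Function('w')(u, r) = Add(8, Mul(-1, Add(r, Mul(-1, 4)))) = Add(8, Mul(-1, Add(r, -4))) = Add(8, Mul(-1, Add(-4, r))) = Add(8, Add(4, Mul(-1, r))) = Add(12, Mul(-1, r)))
Add(Function('w')(-37, Function('b')(Function('B')(0, -3), -5)), 2928) = Add(Add(12, Mul(-1, Mul(Pow(Add(Add(4, Pow(Add(3, 0), Rational(1, 2))), -5), -1), Add(6, Add(4, Pow(Add(3, 0), Rational(1, 2))))))), 2928) = Add(Add(12, Mul(-1, Mul(Pow(Add(Add(4, Pow(3, Rational(1, 2))), -5), -1), Add(6, Add(4, Pow(3, Rational(1, 2))))))), 2928) = Add(Add(12, Mul(-1, Mul(Pow(Add(-1, Pow(3, Rational(1, 2))), -1), Add(10, Pow(3, Rational(1, 2)))))), 2928) = Add(Add(12, Mul(-1, Pow(Add(-1, Pow(3, Rational(1, 2))), -1), Add(10, Pow(3, Rational(1, 2))))), 2928) = Add(2940, Mul(-1, Pow(Add(-1, Pow(3, Rational(1, 2))), -1), Add(10, Pow(3, Rational(1, 2)))))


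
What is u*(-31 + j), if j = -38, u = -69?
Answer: 4761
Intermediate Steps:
u*(-31 + j) = -69*(-31 - 38) = -69*(-69) = 4761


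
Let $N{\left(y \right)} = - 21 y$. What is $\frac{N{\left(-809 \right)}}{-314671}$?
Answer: $- \frac{2427}{44953} \approx -0.05399$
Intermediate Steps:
$\frac{N{\left(-809 \right)}}{-314671} = \frac{\left(-21\right) \left(-809\right)}{-314671} = 16989 \left(- \frac{1}{314671}\right) = - \frac{2427}{44953}$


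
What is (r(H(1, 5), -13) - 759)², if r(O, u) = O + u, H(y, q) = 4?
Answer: 589824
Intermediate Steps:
(r(H(1, 5), -13) - 759)² = ((4 - 13) - 759)² = (-9 - 759)² = (-768)² = 589824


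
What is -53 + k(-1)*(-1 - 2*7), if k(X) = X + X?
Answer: -23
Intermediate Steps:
k(X) = 2*X
-53 + k(-1)*(-1 - 2*7) = -53 + (2*(-1))*(-1 - 2*7) = -53 - 2*(-1 - 14) = -53 - 2*(-15) = -53 + 30 = -23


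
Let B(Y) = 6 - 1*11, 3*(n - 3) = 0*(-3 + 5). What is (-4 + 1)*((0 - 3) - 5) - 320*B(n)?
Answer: 1624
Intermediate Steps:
n = 3 (n = 3 + (0*(-3 + 5))/3 = 3 + (0*2)/3 = 3 + (⅓)*0 = 3 + 0 = 3)
B(Y) = -5 (B(Y) = 6 - 11 = -5)
(-4 + 1)*((0 - 3) - 5) - 320*B(n) = (-4 + 1)*((0 - 3) - 5) - 320*(-5) = -3*(-3 - 5) + 1600 = -3*(-8) + 1600 = 24 + 1600 = 1624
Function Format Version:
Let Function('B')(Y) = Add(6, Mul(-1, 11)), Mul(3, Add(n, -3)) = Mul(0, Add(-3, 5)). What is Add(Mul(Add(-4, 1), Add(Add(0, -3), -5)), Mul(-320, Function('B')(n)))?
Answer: 1624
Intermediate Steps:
n = 3 (n = Add(3, Mul(Rational(1, 3), Mul(0, Add(-3, 5)))) = Add(3, Mul(Rational(1, 3), Mul(0, 2))) = Add(3, Mul(Rational(1, 3), 0)) = Add(3, 0) = 3)
Function('B')(Y) = -5 (Function('B')(Y) = Add(6, -11) = -5)
Add(Mul(Add(-4, 1), Add(Add(0, -3), -5)), Mul(-320, Function('B')(n))) = Add(Mul(Add(-4, 1), Add(Add(0, -3), -5)), Mul(-320, -5)) = Add(Mul(-3, Add(-3, -5)), 1600) = Add(Mul(-3, -8), 1600) = Add(24, 1600) = 1624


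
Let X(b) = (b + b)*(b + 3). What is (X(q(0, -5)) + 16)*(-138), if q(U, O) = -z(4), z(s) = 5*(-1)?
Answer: -13248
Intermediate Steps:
z(s) = -5
q(U, O) = 5 (q(U, O) = -1*(-5) = 5)
X(b) = 2*b*(3 + b) (X(b) = (2*b)*(3 + b) = 2*b*(3 + b))
(X(q(0, -5)) + 16)*(-138) = (2*5*(3 + 5) + 16)*(-138) = (2*5*8 + 16)*(-138) = (80 + 16)*(-138) = 96*(-138) = -13248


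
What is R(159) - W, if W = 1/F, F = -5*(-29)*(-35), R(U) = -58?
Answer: -294349/5075 ≈ -58.000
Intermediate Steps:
F = -5075 (F = 145*(-35) = -5075)
W = -1/5075 (W = 1/(-5075) = -1/5075 ≈ -0.00019704)
R(159) - W = -58 - 1*(-1/5075) = -58 + 1/5075 = -294349/5075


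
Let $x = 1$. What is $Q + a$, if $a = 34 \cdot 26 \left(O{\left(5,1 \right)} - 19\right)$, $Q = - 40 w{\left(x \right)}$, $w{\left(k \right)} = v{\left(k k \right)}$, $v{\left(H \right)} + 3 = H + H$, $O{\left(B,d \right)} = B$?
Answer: $-12336$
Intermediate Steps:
$v{\left(H \right)} = -3 + 2 H$ ($v{\left(H \right)} = -3 + \left(H + H\right) = -3 + 2 H$)
$w{\left(k \right)} = -3 + 2 k^{2}$ ($w{\left(k \right)} = -3 + 2 k k = -3 + 2 k^{2}$)
$Q = 40$ ($Q = - 40 \left(-3 + 2 \cdot 1^{2}\right) = - 40 \left(-3 + 2 \cdot 1\right) = - 40 \left(-3 + 2\right) = \left(-40\right) \left(-1\right) = 40$)
$a = -12376$ ($a = 34 \cdot 26 \left(5 - 19\right) = 884 \left(5 - 19\right) = 884 \left(-14\right) = -12376$)
$Q + a = 40 - 12376 = -12336$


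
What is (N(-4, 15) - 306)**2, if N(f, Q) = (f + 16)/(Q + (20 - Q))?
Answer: 2331729/25 ≈ 93269.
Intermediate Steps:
N(f, Q) = 4/5 + f/20 (N(f, Q) = (16 + f)/20 = (16 + f)*(1/20) = 4/5 + f/20)
(N(-4, 15) - 306)**2 = ((4/5 + (1/20)*(-4)) - 306)**2 = ((4/5 - 1/5) - 306)**2 = (3/5 - 306)**2 = (-1527/5)**2 = 2331729/25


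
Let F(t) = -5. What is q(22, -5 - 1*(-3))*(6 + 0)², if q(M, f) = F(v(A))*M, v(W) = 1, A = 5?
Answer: -3960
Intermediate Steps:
q(M, f) = -5*M
q(22, -5 - 1*(-3))*(6 + 0)² = (-5*22)*(6 + 0)² = -110*6² = -110*36 = -3960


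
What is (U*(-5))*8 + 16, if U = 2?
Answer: -64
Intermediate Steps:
(U*(-5))*8 + 16 = (2*(-5))*8 + 16 = -10*8 + 16 = -80 + 16 = -64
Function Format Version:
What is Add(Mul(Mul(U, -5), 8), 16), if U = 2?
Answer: -64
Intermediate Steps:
Add(Mul(Mul(U, -5), 8), 16) = Add(Mul(Mul(2, -5), 8), 16) = Add(Mul(-10, 8), 16) = Add(-80, 16) = -64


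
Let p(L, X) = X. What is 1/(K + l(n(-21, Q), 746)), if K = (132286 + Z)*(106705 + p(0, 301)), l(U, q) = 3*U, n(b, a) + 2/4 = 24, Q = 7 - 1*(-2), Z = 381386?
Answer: 2/109931972205 ≈ 1.8193e-11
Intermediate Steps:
Q = 9 (Q = 7 + 2 = 9)
n(b, a) = 47/2 (n(b, a) = -1/2 + 24 = 47/2)
K = 54965986032 (K = (132286 + 381386)*(106705 + 301) = 513672*107006 = 54965986032)
1/(K + l(n(-21, Q), 746)) = 1/(54965986032 + 3*(47/2)) = 1/(54965986032 + 141/2) = 1/(109931972205/2) = 2/109931972205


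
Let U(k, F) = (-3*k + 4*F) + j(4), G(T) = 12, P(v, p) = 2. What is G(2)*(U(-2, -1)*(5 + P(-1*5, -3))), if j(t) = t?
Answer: 504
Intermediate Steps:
U(k, F) = 4 - 3*k + 4*F (U(k, F) = (-3*k + 4*F) + 4 = 4 - 3*k + 4*F)
G(2)*(U(-2, -1)*(5 + P(-1*5, -3))) = 12*((4 - 3*(-2) + 4*(-1))*(5 + 2)) = 12*((4 + 6 - 4)*7) = 12*(6*7) = 12*42 = 504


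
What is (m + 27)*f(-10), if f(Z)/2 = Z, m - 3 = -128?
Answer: 1960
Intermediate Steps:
m = -125 (m = 3 - 128 = -125)
f(Z) = 2*Z
(m + 27)*f(-10) = (-125 + 27)*(2*(-10)) = -98*(-20) = 1960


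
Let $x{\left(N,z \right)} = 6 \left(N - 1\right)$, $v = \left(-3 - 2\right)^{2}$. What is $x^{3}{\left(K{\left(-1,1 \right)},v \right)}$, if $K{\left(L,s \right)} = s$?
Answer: $0$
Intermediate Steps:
$v = 25$ ($v = \left(-5\right)^{2} = 25$)
$x{\left(N,z \right)} = -6 + 6 N$ ($x{\left(N,z \right)} = 6 \left(-1 + N\right) = -6 + 6 N$)
$x^{3}{\left(K{\left(-1,1 \right)},v \right)} = \left(-6 + 6 \cdot 1\right)^{3} = \left(-6 + 6\right)^{3} = 0^{3} = 0$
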